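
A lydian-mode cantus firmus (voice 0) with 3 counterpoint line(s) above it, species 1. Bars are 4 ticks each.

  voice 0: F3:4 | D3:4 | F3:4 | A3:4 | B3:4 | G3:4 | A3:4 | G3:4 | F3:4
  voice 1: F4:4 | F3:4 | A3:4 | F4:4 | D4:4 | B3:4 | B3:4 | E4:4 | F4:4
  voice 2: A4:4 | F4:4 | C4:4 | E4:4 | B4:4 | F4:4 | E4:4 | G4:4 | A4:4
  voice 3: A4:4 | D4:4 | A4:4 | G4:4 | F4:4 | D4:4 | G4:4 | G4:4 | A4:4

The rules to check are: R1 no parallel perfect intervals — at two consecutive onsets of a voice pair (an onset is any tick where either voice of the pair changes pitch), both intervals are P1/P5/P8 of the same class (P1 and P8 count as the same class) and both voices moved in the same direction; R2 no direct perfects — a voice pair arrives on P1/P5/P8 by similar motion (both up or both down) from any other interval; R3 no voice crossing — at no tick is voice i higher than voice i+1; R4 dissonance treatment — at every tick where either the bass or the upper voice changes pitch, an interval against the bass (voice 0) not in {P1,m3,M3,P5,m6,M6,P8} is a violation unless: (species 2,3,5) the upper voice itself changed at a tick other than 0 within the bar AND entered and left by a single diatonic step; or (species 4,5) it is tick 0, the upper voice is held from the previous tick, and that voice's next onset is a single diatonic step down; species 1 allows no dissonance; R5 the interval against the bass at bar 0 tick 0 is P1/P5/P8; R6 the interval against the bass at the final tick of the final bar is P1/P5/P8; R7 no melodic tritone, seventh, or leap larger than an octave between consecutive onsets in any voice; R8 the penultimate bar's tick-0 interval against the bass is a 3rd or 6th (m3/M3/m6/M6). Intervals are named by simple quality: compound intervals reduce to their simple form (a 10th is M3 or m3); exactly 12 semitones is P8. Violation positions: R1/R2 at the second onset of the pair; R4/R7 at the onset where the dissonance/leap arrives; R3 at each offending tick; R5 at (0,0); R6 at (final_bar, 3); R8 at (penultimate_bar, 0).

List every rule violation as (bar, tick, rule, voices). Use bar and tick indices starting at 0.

(0, 0, R5, (0, 2))
(0, 0, R5, (0, 3))
(1, 0, R2, (0, 3))
(1, 0, R2, (1, 2))
(1, 0, R3, (2, 3))
(1, 1, R3, (2, 3))
(1, 2, R3, (2, 3))
(1, 3, R3, (2, 3))
(2, 0, R2, (1, 3))
(3, 0, R1, (0, 2))
(3, 0, R3, (1, 2))
(3, 0, R4, (0, 3))
(3, 1, R3, (1, 2))
(3, 2, R3, (1, 2))
(3, 3, R3, (1, 2))
(4, 0, R2, (0, 2))
(4, 0, R3, (2, 3))
(4, 0, R4, (0, 3))
(4, 1, R3, (2, 3))
(4, 2, R3, (2, 3))
(4, 3, R3, (2, 3))
(5, 0, R2, (0, 3))
(5, 0, R3, (2, 3))
(5, 0, R4, (0, 2))
(5, 0, R7, (2,))
(5, 1, R3, (2, 3))
(5, 2, R3, (2, 3))
(5, 3, R3, (2, 3))
(6, 0, R4, (0, 1))
(6, 0, R4, (0, 3))
(7, 0, R8, (0, 2))
(7, 0, R8, (0, 3))
(8, 0, R1, (2, 3))
(8, 3, R6, (0, 2))
(8, 3, R6, (0, 3))

bar 0: v0=F3 v1=F4 v2=A4 v3=A4 downbeat M3
bar 1: v0=D3 v1=F3 v2=F4 v3=D4 downbeat P8
bar 2: v0=F3 v1=A3 v2=C4 v3=A4 downbeat M3
bar 3: v0=A3 v1=F4 v2=E4 v3=G4 downbeat m7
bar 4: v0=B3 v1=D4 v2=B4 v3=F4 downbeat TT
bar 5: v0=G3 v1=B3 v2=F4 v3=D4 downbeat P5
bar 6: v0=A3 v1=B3 v2=E4 v3=G4 downbeat m7
bar 7: v0=G3 v1=E4 v2=G4 v3=G4 downbeat P8
bar 8: v0=F3 v1=F4 v2=A4 v3=A4 downbeat M3
  -> R5 @ bar 0 tick 0 v(0, 2): opens on M3
  -> R5 @ bar 0 tick 0 v(0, 3): opens on M3
  -> R2 @ bar 1 tick 0 v(0, 3): F3/A4 M3 -> D3/D4 P8 similar
  -> R2 @ bar 1 tick 0 v(1, 2): F4/A4 M3 -> F3/F4 P8 similar
  -> R3 @ bar 1 tick 0 v(2, 3): F4 above D4
  -> R3 @ bar 1 tick 1 v(2, 3): F4 above D4
  -> R3 @ bar 1 tick 2 v(2, 3): F4 above D4
  -> R3 @ bar 1 tick 3 v(2, 3): F4 above D4
  -> R2 @ bar 2 tick 0 v(1, 3): F3/D4 M6 -> A3/A4 P8 similar
  -> R1 @ bar 3 tick 0 v(0, 2): F3/C4 P5 -> A3/E4 P5 similar
  -> R3 @ bar 3 tick 0 v(1, 2): F4 above E4
  -> R4 @ bar 3 tick 0 v(0, 3): A3/G4 m7 untreated
  -> R3 @ bar 3 tick 1 v(1, 2): F4 above E4
  -> R3 @ bar 3 tick 2 v(1, 2): F4 above E4
  -> R3 @ bar 3 tick 3 v(1, 2): F4 above E4
  -> R2 @ bar 4 tick 0 v(0, 2): A3/E4 P5 -> B3/B4 P8 similar
  -> R3 @ bar 4 tick 0 v(2, 3): B4 above F4
  -> R4 @ bar 4 tick 0 v(0, 3): B3/F4 TT untreated
  -> R3 @ bar 4 tick 1 v(2, 3): B4 above F4
  -> R3 @ bar 4 tick 2 v(2, 3): B4 above F4
  -> R3 @ bar 4 tick 3 v(2, 3): B4 above F4
  -> R2 @ bar 5 tick 0 v(0, 3): B3/F4 TT -> G3/D4 P5 similar
  -> R3 @ bar 5 tick 0 v(2, 3): F4 above D4
  -> R4 @ bar 5 tick 0 v(0, 2): G3/F4 m7 untreated
  -> R7 @ bar 5 tick 0 v(2,): B4->F4 leap 6st
  -> R3 @ bar 5 tick 1 v(2, 3): F4 above D4
  -> R3 @ bar 5 tick 2 v(2, 3): F4 above D4
  -> R3 @ bar 5 tick 3 v(2, 3): F4 above D4
  -> R4 @ bar 6 tick 0 v(0, 1): A3/B3 M2 untreated
  -> R4 @ bar 6 tick 0 v(0, 3): A3/G4 m7 untreated
  -> R8 @ bar 7 tick 0 v(0, 2): penult P8 not 3rd/6th
  -> R8 @ bar 7 tick 0 v(0, 3): penult P8 not 3rd/6th
  -> R1 @ bar 8 tick 0 v(2, 3): G4/G4 P1 -> A4/A4 P1 similar
  -> R6 @ bar 8 tick 3 v(0, 2): closes on M3
  -> R6 @ bar 8 tick 3 v(0, 3): closes on M3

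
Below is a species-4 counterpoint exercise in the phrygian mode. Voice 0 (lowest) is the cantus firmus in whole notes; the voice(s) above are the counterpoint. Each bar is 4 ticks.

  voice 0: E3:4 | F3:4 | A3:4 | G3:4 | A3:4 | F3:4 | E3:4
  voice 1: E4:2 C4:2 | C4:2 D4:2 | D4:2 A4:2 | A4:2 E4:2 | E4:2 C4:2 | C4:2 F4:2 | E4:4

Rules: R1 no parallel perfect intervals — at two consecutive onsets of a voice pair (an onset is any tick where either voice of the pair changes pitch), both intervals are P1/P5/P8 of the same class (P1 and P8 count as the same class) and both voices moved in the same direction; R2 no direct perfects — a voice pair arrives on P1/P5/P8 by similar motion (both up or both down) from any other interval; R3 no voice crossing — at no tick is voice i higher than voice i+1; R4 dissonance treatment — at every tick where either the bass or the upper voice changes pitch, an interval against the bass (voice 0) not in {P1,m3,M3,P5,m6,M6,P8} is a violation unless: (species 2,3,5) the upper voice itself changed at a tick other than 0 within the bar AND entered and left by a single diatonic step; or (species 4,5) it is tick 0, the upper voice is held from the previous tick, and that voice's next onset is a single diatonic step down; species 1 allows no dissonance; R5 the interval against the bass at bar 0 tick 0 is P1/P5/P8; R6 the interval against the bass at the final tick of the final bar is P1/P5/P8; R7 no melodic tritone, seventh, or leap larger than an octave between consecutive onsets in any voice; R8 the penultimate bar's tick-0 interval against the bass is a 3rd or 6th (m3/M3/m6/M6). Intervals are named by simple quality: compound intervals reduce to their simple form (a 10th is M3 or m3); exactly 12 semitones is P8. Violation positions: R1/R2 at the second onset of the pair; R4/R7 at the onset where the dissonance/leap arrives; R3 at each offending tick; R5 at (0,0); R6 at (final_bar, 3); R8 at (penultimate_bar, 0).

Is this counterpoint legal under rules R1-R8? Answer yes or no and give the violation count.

No (4 violations)

bar 0: v0=E3 v1=E4 (P8)
bar 1: v0=F3 v1=C4 (P5)
bar 2: v0=A3 v1=D4 (P4)
bar 3: v0=G3 v1=A4 (M2)
bar 4: v0=A3 v1=E4 (P5)
bar 5: v0=F3 v1=C4 (P5)
bar 6: v0=E3 v1=E4 (P8)
  R4 @ bar2.0: A3/D4 P4 untreated
  R4 @ bar3.0: G3/A4 M2 untreated
  R8 @ bar5.0: penult P5 not 3rd/6th
  R1 @ bar6.0: F3/F4 P8 -> E3/E4 P8 similar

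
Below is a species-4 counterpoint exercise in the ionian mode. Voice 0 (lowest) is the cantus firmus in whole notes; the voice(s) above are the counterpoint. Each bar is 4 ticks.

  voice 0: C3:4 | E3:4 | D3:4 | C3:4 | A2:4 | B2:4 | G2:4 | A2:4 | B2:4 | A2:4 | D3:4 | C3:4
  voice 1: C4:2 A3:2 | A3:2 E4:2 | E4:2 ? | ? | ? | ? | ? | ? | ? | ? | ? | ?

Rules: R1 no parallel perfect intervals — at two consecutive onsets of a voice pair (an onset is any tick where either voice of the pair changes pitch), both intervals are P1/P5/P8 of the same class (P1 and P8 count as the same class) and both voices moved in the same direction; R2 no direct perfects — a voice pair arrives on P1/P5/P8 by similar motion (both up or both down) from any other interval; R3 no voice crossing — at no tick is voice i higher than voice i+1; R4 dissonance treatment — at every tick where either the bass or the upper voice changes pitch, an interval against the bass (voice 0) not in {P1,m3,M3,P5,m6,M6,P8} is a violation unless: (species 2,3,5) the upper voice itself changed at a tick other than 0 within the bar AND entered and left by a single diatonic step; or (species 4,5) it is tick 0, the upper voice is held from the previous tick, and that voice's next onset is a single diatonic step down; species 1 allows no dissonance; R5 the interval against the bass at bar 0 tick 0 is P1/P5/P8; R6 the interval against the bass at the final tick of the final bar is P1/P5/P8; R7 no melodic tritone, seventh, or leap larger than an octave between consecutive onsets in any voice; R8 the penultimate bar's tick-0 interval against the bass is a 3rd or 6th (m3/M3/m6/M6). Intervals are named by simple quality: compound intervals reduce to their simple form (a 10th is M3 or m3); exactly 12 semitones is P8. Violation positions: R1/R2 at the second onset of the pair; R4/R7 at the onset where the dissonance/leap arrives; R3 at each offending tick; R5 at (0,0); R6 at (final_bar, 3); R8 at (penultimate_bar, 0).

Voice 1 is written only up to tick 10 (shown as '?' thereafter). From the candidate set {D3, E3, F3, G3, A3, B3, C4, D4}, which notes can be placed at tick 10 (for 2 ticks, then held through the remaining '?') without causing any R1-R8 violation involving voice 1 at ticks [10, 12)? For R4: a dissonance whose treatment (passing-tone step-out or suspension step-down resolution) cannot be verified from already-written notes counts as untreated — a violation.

D3: violates R7
E3: violates R4
F3: violates R7
G3: violates R4
A3: legal
B3: legal
C4: violates R4
D4: legal

{A3, B3, D4}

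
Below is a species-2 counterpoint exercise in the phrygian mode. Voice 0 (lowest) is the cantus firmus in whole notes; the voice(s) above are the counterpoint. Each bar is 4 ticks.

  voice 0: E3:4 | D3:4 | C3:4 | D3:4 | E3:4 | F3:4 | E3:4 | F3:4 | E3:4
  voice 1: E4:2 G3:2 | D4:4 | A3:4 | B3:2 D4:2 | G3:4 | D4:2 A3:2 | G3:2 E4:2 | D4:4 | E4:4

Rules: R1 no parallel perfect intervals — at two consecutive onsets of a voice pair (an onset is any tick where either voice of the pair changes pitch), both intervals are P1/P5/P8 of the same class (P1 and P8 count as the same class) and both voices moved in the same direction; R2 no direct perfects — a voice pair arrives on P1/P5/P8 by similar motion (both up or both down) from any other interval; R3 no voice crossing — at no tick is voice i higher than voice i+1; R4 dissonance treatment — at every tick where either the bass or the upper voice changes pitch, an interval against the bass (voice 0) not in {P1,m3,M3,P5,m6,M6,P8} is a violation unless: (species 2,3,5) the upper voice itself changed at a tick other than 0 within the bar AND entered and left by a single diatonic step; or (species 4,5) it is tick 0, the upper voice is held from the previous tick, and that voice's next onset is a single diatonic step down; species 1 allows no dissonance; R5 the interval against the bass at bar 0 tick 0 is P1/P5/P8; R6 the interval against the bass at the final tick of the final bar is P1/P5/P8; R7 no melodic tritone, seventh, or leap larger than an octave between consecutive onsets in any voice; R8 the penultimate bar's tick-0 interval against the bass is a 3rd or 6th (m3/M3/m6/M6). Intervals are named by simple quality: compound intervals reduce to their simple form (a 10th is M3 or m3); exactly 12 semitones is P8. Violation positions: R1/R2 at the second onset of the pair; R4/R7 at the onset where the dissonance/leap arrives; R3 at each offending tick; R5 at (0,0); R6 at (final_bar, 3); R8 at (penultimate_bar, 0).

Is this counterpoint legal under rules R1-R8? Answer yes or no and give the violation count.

Yes (0 violations)

bar 0: v0=E3 v1=E4 (P8)
bar 1: v0=D3 v1=D4 (P8)
bar 2: v0=C3 v1=A3 (M6)
bar 3: v0=D3 v1=B3 (M6)
bar 4: v0=E3 v1=G3 (m3)
bar 5: v0=F3 v1=D4 (M6)
bar 6: v0=E3 v1=G3 (m3)
bar 7: v0=F3 v1=D4 (M6)
bar 8: v0=E3 v1=E4 (P8)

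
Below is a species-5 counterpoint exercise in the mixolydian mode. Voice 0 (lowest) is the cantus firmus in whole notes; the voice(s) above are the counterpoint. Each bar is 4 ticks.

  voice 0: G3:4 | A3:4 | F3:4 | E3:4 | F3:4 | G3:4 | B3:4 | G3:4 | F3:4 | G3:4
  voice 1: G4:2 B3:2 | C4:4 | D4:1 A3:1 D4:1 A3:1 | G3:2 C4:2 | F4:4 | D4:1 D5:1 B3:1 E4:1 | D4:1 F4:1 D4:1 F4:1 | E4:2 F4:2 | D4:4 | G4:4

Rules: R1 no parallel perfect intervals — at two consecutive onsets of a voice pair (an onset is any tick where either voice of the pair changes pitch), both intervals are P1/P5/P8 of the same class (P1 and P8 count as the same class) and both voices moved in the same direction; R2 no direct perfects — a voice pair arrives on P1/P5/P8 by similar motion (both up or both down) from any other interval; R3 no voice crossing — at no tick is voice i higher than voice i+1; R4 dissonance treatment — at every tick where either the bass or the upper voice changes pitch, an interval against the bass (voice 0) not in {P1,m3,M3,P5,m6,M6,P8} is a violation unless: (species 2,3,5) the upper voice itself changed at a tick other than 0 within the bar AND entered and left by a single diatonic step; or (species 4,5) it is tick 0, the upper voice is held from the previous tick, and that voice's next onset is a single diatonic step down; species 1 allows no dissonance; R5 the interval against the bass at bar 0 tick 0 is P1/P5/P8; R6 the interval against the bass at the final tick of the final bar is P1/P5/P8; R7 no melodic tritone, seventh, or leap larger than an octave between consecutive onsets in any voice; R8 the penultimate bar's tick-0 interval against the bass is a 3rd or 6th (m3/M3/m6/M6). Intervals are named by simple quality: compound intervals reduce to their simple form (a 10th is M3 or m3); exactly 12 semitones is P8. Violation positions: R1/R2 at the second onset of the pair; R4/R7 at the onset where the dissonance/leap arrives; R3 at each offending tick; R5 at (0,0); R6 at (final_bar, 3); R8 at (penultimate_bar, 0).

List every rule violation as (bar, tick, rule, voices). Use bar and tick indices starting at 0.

(4, 0, R2, (0, 1))
(5, 2, R7, (1,))
(6, 1, R4, (0, 1))
(6, 3, R4, (0, 1))
(7, 2, R4, (0, 1))
(9, 0, R2, (0, 1))

bar 0: v0=G3 v1=G4 downbeat P8
bar 1: v0=A3 v1=C4 downbeat m3
bar 2: v0=F3 v1=D4 downbeat M6
bar 3: v0=E3 v1=G3 downbeat m3
bar 4: v0=F3 v1=F4 downbeat P8
bar 5: v0=G3 v1=D4 downbeat P5
bar 6: v0=B3 v1=D4 downbeat m3
bar 7: v0=G3 v1=E4 downbeat M6
bar 8: v0=F3 v1=D4 downbeat M6
bar 9: v0=G3 v1=G4 downbeat P8
  -> R2 @ bar 4 tick 0 v(0, 1): E3/C4 m6 -> F3/F4 P8 similar
  -> R7 @ bar 5 tick 2 v(1,): D5->B3 leap 15st
  -> R4 @ bar 6 tick 1 v(0, 1): B3/F4 TT untreated
  -> R4 @ bar 6 tick 3 v(0, 1): B3/F4 TT untreated
  -> R4 @ bar 7 tick 2 v(0, 1): G3/F4 m7 untreated
  -> R2 @ bar 9 tick 0 v(0, 1): F3/D4 M6 -> G3/G4 P8 similar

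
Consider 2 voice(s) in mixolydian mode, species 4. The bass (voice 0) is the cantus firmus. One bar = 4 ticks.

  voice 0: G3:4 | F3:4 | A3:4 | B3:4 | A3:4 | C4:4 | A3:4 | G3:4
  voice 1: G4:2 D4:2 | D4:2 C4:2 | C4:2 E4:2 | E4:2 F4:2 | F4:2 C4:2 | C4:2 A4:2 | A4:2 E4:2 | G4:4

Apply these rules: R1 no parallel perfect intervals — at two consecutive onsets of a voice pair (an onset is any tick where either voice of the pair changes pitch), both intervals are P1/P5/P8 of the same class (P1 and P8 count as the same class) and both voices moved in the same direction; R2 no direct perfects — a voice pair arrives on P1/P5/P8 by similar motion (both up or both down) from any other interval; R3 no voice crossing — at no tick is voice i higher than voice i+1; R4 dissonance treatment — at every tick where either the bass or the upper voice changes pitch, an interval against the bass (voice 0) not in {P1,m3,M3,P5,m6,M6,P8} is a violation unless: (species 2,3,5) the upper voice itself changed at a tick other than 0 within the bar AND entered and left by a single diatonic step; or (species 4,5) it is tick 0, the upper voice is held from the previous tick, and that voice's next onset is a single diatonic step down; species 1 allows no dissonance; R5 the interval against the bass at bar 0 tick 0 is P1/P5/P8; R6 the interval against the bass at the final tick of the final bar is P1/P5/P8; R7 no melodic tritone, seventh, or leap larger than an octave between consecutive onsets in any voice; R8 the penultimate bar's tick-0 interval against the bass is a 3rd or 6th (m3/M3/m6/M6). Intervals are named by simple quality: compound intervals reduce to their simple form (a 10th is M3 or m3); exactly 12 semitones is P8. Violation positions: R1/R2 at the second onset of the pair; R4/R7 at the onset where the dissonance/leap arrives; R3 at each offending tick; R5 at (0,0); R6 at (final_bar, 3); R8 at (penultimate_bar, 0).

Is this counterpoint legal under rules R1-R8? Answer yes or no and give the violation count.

bar 0: v0=G3 v1=G4 (P8)
bar 1: v0=F3 v1=D4 (M6)
bar 2: v0=A3 v1=C4 (m3)
bar 3: v0=B3 v1=E4 (P4)
bar 4: v0=A3 v1=F4 (m6)
bar 5: v0=C4 v1=C4 (P1)
bar 6: v0=A3 v1=A4 (P8)
bar 7: v0=G3 v1=G4 (P8)
  R4 @ bar3.0: B3/E4 P4 untreated
  R4 @ bar3.2: B3/F4 TT untreated
  R8 @ bar6.0: penult P8 not 3rd/6th

No (3 violations)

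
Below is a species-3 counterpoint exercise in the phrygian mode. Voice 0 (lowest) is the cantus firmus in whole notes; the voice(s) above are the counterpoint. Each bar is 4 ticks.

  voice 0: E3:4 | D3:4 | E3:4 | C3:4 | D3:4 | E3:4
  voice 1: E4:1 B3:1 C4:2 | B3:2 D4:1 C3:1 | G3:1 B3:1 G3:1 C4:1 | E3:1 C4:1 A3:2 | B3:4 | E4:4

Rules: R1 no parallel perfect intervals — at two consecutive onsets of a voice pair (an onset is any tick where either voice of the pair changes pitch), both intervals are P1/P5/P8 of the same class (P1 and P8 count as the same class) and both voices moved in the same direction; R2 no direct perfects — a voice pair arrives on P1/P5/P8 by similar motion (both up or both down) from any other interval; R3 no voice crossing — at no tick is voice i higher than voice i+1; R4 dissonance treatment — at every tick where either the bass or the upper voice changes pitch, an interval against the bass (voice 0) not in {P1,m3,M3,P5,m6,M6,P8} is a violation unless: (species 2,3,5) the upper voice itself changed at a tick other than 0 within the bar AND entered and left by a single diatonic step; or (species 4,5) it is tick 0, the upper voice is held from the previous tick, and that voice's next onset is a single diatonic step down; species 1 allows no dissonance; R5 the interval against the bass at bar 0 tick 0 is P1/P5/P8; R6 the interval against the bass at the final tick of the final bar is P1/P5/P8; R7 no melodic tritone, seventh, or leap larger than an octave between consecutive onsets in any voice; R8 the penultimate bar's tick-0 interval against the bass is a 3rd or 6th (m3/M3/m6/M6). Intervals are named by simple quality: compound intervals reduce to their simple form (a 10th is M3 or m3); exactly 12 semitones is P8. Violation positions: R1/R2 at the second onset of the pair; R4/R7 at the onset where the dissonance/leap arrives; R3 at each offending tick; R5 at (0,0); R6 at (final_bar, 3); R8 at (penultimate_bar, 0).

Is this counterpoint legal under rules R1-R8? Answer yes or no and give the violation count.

No (4 violations)

bar 0: v0=E3 v1=E4 (P8)
bar 1: v0=D3 v1=B3 (M6)
bar 2: v0=E3 v1=G3 (m3)
bar 3: v0=C3 v1=E3 (M3)
bar 4: v0=D3 v1=B3 (M6)
bar 5: v0=E3 v1=E4 (P8)
  R3 @ bar1.3: D3 above C3
  R4 @ bar1.3: D3/C3 M2 untreated
  R7 @ bar1.3: D4->C3 leap 14st
  R2 @ bar5.0: D3/B3 M6 -> E3/E4 P8 similar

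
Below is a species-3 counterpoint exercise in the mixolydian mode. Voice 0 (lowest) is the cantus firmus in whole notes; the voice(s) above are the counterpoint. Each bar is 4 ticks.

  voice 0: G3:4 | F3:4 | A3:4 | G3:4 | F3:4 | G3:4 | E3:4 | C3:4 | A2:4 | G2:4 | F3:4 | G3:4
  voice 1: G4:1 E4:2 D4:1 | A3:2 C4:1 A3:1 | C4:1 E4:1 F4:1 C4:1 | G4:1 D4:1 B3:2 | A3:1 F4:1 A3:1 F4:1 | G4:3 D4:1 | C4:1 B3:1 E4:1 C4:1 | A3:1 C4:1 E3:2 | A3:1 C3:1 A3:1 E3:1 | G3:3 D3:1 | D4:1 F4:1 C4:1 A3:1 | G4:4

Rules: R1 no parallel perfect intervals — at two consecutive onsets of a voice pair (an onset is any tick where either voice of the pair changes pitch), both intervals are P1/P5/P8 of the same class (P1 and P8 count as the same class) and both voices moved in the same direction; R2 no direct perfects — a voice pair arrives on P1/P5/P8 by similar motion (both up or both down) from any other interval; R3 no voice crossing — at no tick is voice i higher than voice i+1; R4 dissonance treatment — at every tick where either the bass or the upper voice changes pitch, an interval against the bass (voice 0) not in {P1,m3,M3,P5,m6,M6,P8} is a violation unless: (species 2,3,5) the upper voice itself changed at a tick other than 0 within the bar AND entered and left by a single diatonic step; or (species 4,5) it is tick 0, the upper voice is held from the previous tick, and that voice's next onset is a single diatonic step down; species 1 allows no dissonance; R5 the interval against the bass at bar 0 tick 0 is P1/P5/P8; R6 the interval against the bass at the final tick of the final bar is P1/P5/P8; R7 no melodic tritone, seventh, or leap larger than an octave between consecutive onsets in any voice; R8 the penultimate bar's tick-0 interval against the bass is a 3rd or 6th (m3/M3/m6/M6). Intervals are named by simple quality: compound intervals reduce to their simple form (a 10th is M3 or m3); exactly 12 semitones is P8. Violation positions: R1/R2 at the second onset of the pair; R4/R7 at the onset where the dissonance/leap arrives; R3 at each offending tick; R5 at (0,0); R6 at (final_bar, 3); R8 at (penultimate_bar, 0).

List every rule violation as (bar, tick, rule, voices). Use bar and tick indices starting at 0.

bar 0: v0=G3 v1=G4 downbeat P8
bar 1: v0=F3 v1=A3 downbeat M3
bar 2: v0=A3 v1=C4 downbeat m3
bar 3: v0=G3 v1=G4 downbeat P8
bar 4: v0=F3 v1=A3 downbeat M3
bar 5: v0=G3 v1=G4 downbeat P8
bar 6: v0=E3 v1=C4 downbeat m6
bar 7: v0=C3 v1=A3 downbeat M6
bar 8: v0=A2 v1=A3 downbeat P8
bar 9: v0=G2 v1=G3 downbeat P8
bar 10: v0=F3 v1=D4 downbeat M6
bar 11: v0=G3 v1=G4 downbeat P8
  -> R1 @ bar 5 tick 0 v(0, 1): F3/F4 P8 -> G3/G4 P8 similar
  -> R7 @ bar 10 tick 0 v(0,): G2->F3 leap 10st
  -> R2 @ bar 11 tick 0 v(0, 1): F3/A3 M3 -> G3/G4 P8 similar
  -> R7 @ bar 11 tick 0 v(1,): A3->G4 leap 10st

(5, 0, R1, (0, 1))
(10, 0, R7, (0,))
(11, 0, R2, (0, 1))
(11, 0, R7, (1,))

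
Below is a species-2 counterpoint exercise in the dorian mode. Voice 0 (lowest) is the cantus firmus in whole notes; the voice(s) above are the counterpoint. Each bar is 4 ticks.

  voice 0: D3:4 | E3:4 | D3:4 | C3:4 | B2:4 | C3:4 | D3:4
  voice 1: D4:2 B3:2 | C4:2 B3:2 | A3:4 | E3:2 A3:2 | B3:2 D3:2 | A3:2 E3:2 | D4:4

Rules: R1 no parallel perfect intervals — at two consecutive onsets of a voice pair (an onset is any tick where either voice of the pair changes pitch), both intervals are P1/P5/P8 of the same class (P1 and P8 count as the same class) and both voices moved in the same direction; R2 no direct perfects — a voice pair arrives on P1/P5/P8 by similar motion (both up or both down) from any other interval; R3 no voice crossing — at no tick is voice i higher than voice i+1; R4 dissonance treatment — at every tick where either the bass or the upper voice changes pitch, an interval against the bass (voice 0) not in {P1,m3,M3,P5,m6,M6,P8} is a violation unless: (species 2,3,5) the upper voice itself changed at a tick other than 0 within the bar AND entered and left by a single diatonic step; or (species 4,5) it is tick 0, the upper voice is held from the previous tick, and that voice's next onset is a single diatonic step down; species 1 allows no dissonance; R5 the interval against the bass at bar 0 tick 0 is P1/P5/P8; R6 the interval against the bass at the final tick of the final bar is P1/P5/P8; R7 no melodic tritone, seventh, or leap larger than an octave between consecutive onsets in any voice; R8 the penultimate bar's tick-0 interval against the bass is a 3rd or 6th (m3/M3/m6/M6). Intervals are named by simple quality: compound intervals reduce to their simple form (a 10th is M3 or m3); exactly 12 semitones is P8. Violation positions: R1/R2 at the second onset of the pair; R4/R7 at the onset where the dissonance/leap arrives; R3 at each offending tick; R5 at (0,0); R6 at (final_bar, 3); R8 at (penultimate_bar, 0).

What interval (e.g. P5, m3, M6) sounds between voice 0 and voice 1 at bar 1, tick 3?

P5

voice 0=E3 voice 1=B3 -> P5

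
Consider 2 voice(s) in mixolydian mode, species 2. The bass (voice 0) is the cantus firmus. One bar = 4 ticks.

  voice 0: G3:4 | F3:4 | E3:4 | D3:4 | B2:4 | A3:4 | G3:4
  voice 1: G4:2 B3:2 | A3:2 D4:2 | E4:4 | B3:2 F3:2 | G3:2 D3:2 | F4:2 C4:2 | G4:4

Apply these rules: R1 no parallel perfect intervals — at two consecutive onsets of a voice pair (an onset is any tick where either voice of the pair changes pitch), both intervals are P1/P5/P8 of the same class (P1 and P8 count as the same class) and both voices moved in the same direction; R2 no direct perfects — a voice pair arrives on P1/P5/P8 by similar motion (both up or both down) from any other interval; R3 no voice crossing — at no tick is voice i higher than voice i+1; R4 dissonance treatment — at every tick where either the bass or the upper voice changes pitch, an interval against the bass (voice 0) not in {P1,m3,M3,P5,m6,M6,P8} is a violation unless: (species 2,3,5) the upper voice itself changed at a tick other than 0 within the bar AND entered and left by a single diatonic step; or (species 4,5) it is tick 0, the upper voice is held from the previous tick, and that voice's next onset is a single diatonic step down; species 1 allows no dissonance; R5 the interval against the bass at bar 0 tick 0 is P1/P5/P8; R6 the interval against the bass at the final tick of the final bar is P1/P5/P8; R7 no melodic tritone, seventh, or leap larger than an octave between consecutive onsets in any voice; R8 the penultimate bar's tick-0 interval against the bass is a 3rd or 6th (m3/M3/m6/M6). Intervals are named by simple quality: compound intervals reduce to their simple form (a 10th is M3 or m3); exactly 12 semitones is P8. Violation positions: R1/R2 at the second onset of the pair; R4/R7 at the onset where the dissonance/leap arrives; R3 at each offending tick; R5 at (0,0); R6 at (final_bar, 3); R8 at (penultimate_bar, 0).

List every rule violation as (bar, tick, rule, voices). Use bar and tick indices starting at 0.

(3, 2, R7, (1,))
(5, 0, R7, (0,))
(5, 0, R7, (1,))

bar 0: v0=G3 v1=G4 downbeat P8
bar 1: v0=F3 v1=A3 downbeat M3
bar 2: v0=E3 v1=E4 downbeat P8
bar 3: v0=D3 v1=B3 downbeat M6
bar 4: v0=B2 v1=G3 downbeat m6
bar 5: v0=A3 v1=F4 downbeat m6
bar 6: v0=G3 v1=G4 downbeat P8
  -> R7 @ bar 3 tick 2 v(1,): B3->F3 leap 6st
  -> R7 @ bar 5 tick 0 v(0,): B2->A3 leap 10st
  -> R7 @ bar 5 tick 0 v(1,): D3->F4 leap 15st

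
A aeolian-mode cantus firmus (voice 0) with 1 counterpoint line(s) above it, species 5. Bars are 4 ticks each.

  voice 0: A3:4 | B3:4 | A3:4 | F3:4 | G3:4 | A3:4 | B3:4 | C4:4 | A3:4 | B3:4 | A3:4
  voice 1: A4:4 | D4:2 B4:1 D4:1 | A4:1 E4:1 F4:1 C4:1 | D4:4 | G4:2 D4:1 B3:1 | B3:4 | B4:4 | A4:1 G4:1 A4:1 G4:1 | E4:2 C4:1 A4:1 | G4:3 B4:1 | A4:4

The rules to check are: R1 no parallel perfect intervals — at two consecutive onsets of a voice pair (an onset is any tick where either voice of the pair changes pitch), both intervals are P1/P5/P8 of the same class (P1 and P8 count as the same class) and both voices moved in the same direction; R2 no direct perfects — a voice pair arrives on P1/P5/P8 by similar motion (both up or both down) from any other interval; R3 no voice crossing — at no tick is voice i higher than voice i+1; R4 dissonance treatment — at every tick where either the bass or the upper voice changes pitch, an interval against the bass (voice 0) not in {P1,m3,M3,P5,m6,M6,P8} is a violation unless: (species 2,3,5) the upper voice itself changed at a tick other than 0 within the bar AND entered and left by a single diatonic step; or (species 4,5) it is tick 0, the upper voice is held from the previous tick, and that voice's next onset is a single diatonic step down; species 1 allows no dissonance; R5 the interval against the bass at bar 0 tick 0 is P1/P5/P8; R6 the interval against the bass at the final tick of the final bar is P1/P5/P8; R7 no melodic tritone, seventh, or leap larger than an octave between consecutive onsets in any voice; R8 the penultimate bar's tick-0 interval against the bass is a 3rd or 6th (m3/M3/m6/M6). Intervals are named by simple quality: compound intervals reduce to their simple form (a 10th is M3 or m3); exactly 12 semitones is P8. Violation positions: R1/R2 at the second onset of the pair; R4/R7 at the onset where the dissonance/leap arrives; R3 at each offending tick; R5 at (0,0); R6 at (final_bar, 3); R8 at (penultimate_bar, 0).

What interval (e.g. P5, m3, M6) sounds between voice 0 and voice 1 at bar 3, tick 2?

M6

voice 0=F3 voice 1=D4 -> M6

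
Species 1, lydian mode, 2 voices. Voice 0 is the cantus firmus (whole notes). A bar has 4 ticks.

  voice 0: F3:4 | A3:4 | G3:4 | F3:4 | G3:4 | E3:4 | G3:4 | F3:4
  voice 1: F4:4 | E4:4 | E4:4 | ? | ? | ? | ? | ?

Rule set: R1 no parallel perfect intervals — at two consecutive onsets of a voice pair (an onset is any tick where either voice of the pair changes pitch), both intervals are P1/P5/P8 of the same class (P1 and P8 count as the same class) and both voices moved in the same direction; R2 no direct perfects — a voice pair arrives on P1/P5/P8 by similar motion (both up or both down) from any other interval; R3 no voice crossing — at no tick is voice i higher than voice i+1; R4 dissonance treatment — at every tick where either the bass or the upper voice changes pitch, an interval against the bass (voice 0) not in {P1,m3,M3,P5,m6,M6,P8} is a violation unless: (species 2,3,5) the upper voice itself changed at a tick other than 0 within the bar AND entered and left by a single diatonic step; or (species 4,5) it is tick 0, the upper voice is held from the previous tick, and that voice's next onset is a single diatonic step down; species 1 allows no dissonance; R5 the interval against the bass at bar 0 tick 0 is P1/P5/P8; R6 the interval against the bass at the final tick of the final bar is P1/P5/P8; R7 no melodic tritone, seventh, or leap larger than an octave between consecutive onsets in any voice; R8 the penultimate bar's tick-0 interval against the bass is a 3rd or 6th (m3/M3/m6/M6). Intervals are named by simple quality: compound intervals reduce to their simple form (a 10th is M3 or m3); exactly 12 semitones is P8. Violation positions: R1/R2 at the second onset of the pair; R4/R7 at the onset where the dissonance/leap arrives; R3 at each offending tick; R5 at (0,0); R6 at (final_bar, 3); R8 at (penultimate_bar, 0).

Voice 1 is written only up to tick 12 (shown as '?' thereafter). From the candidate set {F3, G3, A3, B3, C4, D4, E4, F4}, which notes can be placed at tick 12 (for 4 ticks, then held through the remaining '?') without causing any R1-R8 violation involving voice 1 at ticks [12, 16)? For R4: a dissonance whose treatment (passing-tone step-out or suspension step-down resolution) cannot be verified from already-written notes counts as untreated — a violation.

F3: violates R2,R7
G3: violates R4
A3: legal
B3: violates R4
C4: violates R2
D4: legal
E4: violates R4
F4: legal

{A3, D4, F4}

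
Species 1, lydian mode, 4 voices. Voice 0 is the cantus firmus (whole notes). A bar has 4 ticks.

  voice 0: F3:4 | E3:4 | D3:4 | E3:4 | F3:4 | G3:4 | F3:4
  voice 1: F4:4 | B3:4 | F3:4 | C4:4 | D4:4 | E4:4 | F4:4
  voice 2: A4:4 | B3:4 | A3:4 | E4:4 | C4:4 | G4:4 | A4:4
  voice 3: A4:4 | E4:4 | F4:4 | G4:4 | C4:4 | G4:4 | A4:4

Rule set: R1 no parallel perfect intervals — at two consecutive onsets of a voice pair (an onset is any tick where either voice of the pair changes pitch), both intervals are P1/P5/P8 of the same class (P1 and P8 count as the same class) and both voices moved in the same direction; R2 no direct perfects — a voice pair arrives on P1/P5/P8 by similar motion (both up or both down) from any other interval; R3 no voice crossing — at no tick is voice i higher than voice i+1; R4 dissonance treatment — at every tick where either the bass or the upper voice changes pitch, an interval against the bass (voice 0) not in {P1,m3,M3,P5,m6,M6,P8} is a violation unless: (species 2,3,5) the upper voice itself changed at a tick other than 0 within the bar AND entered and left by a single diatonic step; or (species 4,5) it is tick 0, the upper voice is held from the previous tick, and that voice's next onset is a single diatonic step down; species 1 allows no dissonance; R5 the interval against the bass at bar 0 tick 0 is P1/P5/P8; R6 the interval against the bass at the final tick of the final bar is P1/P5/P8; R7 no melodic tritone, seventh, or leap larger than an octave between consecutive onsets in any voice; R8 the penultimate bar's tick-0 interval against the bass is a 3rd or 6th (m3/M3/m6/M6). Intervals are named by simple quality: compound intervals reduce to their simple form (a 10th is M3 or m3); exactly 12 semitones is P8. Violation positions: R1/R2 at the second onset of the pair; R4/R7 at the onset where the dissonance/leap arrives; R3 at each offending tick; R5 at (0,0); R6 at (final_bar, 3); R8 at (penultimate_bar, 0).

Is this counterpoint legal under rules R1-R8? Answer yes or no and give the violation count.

No (25 violations)

bar 0: v0=F3 v1=F4 v2=A4 v3=A4 (M3)
bar 1: v0=E3 v1=B3 v2=B3 v3=E4 (P8)
bar 2: v0=D3 v1=F3 v2=A3 v3=F4 (m3)
bar 3: v0=E3 v1=C4 v2=E4 v3=G4 (m3)
bar 4: v0=F3 v1=D4 v2=C4 v3=C4 (P5)
bar 5: v0=G3 v1=E4 v2=G4 v3=G4 (P8)
bar 6: v0=F3 v1=F4 v2=A4 v3=A4 (M3)
  R5 @ bar0.0: opens on M3
  R5 @ bar0.0: opens on M3
  R2 @ bar1.0: F3/F4 P8 -> E3/B3 P5 similar
  R2 @ bar1.0: F3/A4 M3 -> E3/B3 P5 similar
  R2 @ bar1.0: F3/A4 M3 -> E3/E4 P8 similar
  R2 @ bar1.0: F4/A4 M3 -> B3/B3 P1 similar
  R7 @ bar1.0: F4->B3 leap 6st
  R7 @ bar1.0: A4->B3 leap 10st
  R1 @ bar2.0: E3/B3 P5 -> D3/A3 P5 similar
  R7 @ bar2.0: B3->F3 leap 6st
  R2 @ bar3.0: D3/A3 P5 -> E3/E4 P8 similar
  R2 @ bar3.0: F3/F4 P8 -> C4/G4 P5 similar
  R2 @ bar4.0: E4/G4 m3 -> C4/C4 P1 similar
  R3 @ bar4.0: D4 above C4
  R3 @ bar4.1: D4 above C4
  R3 @ bar4.2: D4 above C4
  R3 @ bar4.3: D4 above C4
  R1 @ bar5.0: C4/C4 P1 -> G4/G4 P1 similar
  R2 @ bar5.0: F3/C4 P5 -> G3/G4 P8 similar
  R2 @ bar5.0: F3/C4 P5 -> G3/G4 P8 similar
  R8 @ bar5.0: penult P8 not 3rd/6th
  R8 @ bar5.0: penult P8 not 3rd/6th
  R1 @ bar6.0: G4/G4 P1 -> A4/A4 P1 similar
  R6 @ bar6.3: closes on M3
  R6 @ bar6.3: closes on M3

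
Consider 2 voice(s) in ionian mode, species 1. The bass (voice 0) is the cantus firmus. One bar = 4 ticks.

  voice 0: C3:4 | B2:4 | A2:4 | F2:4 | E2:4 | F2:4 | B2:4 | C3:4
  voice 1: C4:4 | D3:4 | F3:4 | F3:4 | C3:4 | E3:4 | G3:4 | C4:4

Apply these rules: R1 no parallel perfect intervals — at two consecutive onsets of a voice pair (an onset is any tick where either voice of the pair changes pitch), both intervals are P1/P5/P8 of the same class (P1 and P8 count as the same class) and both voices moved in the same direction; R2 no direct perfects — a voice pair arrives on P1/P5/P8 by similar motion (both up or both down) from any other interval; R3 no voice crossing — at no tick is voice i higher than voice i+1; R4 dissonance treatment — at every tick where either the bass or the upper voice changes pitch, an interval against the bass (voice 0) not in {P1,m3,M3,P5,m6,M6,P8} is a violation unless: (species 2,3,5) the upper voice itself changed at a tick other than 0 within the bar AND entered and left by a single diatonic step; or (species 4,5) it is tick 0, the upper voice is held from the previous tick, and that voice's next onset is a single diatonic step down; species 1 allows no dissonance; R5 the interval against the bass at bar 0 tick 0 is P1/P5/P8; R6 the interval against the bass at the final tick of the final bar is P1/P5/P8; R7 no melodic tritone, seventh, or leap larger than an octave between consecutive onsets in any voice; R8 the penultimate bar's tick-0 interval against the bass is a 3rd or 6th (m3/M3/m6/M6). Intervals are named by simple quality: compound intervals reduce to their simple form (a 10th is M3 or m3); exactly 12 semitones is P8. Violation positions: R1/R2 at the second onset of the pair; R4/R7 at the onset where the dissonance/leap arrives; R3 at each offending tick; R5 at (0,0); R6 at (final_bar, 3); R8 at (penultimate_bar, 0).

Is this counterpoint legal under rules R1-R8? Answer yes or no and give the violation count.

No (4 violations)

bar 0: v0=C3 v1=C4 (P8)
bar 1: v0=B2 v1=D3 (m3)
bar 2: v0=A2 v1=F3 (m6)
bar 3: v0=F2 v1=F3 (P8)
bar 4: v0=E2 v1=C3 (m6)
bar 5: v0=F2 v1=E3 (M7)
bar 6: v0=B2 v1=G3 (m6)
bar 7: v0=C3 v1=C4 (P8)
  R7 @ bar1.0: C4->D3 leap 10st
  R4 @ bar5.0: F2/E3 M7 untreated
  R7 @ bar6.0: F2->B2 leap 6st
  R2 @ bar7.0: B2/G3 m6 -> C3/C4 P8 similar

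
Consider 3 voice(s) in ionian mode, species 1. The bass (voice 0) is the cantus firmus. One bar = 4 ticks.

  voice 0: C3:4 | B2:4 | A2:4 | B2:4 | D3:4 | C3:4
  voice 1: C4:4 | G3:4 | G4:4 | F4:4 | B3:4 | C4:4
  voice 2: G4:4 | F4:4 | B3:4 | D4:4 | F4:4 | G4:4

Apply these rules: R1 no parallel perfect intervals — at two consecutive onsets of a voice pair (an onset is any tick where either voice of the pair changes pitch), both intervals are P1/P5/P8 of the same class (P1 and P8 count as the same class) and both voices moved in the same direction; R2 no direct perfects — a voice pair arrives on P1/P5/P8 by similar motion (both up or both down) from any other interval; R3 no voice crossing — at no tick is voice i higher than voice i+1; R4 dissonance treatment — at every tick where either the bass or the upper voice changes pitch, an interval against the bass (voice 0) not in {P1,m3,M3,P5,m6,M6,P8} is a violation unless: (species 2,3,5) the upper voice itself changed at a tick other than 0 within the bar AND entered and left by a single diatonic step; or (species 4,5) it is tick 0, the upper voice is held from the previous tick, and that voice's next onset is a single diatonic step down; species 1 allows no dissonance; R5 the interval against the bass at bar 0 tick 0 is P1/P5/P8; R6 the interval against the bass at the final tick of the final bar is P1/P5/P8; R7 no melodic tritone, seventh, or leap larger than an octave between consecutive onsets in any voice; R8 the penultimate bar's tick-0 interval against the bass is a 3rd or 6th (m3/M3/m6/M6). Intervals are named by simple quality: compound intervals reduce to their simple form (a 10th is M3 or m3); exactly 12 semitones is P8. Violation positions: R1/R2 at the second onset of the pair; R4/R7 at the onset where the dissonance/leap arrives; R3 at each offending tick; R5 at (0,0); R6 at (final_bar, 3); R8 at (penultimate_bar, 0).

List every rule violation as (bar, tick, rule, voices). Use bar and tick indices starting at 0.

bar 0: v0=C3 v1=C4 v2=G4 downbeat P5
bar 1: v0=B2 v1=G3 v2=F4 downbeat TT
bar 2: v0=A2 v1=G4 v2=B3 downbeat M2
bar 3: v0=B2 v1=F4 v2=D4 downbeat m3
bar 4: v0=D3 v1=B3 v2=F4 downbeat m3
bar 5: v0=C3 v1=C4 v2=G4 downbeat P5
  -> R4 @ bar 1 tick 0 v(0, 2): B2/F4 TT untreated
  -> R3 @ bar 2 tick 0 v(1, 2): G4 above B3
  -> R4 @ bar 2 tick 0 v(0, 1): A2/G4 m7 untreated
  -> R4 @ bar 2 tick 0 v(0, 2): A2/B3 M2 untreated
  -> R7 @ bar 2 tick 0 v(2,): F4->B3 leap 6st
  -> R3 @ bar 2 tick 1 v(1, 2): G4 above B3
  -> R3 @ bar 2 tick 2 v(1, 2): G4 above B3
  -> R3 @ bar 2 tick 3 v(1, 2): G4 above B3
  -> R3 @ bar 3 tick 0 v(1, 2): F4 above D4
  -> R4 @ bar 3 tick 0 v(0, 1): B2/F4 TT untreated
  -> R3 @ bar 3 tick 1 v(1, 2): F4 above D4
  -> R3 @ bar 3 tick 2 v(1, 2): F4 above D4
  -> R3 @ bar 3 tick 3 v(1, 2): F4 above D4
  -> R7 @ bar 4 tick 0 v(1,): F4->B3 leap 6st
  -> R2 @ bar 5 tick 0 v(1, 2): B3/F4 TT -> C4/G4 P5 similar

(1, 0, R4, (0, 2))
(2, 0, R3, (1, 2))
(2, 0, R4, (0, 1))
(2, 0, R4, (0, 2))
(2, 0, R7, (2,))
(2, 1, R3, (1, 2))
(2, 2, R3, (1, 2))
(2, 3, R3, (1, 2))
(3, 0, R3, (1, 2))
(3, 0, R4, (0, 1))
(3, 1, R3, (1, 2))
(3, 2, R3, (1, 2))
(3, 3, R3, (1, 2))
(4, 0, R7, (1,))
(5, 0, R2, (1, 2))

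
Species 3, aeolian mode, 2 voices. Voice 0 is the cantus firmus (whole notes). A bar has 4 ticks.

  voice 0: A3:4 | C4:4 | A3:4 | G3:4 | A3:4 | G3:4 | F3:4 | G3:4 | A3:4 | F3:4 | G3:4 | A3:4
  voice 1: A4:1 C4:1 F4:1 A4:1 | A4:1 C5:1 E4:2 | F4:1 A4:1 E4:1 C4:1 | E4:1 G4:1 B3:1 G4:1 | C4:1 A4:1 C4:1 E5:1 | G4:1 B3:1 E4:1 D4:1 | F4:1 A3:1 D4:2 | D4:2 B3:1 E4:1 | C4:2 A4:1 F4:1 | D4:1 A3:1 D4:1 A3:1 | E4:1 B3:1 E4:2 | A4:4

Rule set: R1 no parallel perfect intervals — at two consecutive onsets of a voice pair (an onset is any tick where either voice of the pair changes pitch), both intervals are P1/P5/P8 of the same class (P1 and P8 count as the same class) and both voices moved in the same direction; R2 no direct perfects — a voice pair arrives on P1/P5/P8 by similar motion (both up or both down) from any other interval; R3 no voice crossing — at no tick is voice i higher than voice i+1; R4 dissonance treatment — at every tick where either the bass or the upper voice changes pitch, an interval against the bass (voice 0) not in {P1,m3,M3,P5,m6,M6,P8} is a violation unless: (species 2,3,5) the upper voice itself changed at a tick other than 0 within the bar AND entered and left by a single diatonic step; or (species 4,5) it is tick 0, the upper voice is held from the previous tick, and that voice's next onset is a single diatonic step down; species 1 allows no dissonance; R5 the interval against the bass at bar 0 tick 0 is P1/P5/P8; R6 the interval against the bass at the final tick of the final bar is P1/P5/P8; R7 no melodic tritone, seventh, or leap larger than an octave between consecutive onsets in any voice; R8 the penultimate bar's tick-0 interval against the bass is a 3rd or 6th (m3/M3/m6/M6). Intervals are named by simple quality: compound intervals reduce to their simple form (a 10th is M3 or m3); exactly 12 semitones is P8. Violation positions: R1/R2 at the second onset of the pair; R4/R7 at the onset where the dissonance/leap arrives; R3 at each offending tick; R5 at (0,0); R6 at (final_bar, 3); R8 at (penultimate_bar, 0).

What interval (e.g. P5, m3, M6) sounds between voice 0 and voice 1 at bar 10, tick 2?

voice 0=G3 voice 1=E4 -> M6

M6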